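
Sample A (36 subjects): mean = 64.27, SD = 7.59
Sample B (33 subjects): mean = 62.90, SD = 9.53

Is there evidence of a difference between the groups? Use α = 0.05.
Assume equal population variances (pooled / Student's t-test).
Student's two-sample t-test (equal variances):
H₀: μ₁ = μ₂
H₁: μ₁ ≠ μ₂
df = n₁ + n₂ - 2 = 67
Pooled variance s_p² = [(n₁-1)s₁² + (n₂-1)s₂²] / (n₁ + n₂ - 2) = [(35)(7.59²) + (32)(9.53²)] / 67 = 73.4709
SE = √(s_p²(1/n₁ + 1/n₂)) = √(73.4709 × (1/36 + 1/33)) = 2.0657
t = (x̄₁ - x̄₂) / SE = (64.27 - 62.90) / 2.0657 = 1.37 / 2.0657 = 0.663
p-value = 0.5095

Since p-value > α = 0.05, we fail to reject H₀.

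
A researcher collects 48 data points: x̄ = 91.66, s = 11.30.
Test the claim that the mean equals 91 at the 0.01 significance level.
One-sample t-test:
H₀: μ = 91
H₁: μ ≠ 91
df = n - 1 = 47
t = (x̄ - μ₀) / (s/√n) = (91.66 - 91) / (11.30/√48) = 0.405
p-value = 0.6876

Since p-value > α = 0.01, we fail to reject H₀.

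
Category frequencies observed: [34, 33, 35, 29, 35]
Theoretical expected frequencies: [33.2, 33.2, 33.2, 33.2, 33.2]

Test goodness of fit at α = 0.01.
Chi-square goodness of fit test:
H₀: observed counts match expected distribution
H₁: observed counts differ from expected distribution
df = k - 1 = 4
χ² = Σ(O - E)²/E
   = (34 - 33.2)²/33.2 + (33 - 33.2)²/33.2 + (35 - 33.2)²/33.2 + (29 - 33.2)²/33.2 + (35 - 33.2)²/33.2
   = 0.019 + 0.001 + 0.098 + 0.531 + 0.098
   = 0.75
p-value = 0.9454

Since p-value > α = 0.01, we fail to reject H₀.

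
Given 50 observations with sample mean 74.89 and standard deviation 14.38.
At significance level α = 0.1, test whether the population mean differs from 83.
One-sample t-test:
H₀: μ = 83
H₁: μ ≠ 83
df = n - 1 = 49
t = (x̄ - μ₀) / (s/√n) = (74.89 - 83) / (14.38/√50) = -3.988
p-value = 0.0002

Since p-value < α = 0.1, we reject H₀.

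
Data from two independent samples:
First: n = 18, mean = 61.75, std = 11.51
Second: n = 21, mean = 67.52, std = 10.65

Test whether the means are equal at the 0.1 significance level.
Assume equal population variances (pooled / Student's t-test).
Student's two-sample t-test (equal variances):
H₀: μ₁ = μ₂
H₁: μ₁ ≠ μ₂
df = n₁ + n₂ - 2 = 37
Pooled variance s_p² = [(n₁-1)s₁² + (n₂-1)s₂²] / (n₁ + n₂ - 2) = [(17)(11.51²) + (20)(10.65²)] / 37 = 122.1787
SE = √(s_p²(1/n₁ + 1/n₂)) = √(122.1787 × (1/18 + 1/21)) = 3.5505
t = (x̄₁ - x̄₂) / SE = (61.75 - 67.52) / 3.5505 = -5.77 / 3.5505 = -1.625
p-value = 0.1126

Since p-value > α = 0.1, we fail to reject H₀.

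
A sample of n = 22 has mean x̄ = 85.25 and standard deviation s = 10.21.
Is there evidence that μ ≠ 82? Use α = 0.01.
One-sample t-test:
H₀: μ = 82
H₁: μ ≠ 82
df = n - 1 = 21
t = (x̄ - μ₀) / (s/√n) = (85.25 - 82) / (10.21/√22) = 1.493
p-value = 0.1503

Since p-value > α = 0.01, we fail to reject H₀.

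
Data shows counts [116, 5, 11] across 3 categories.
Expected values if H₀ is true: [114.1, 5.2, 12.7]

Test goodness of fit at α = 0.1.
Chi-square goodness of fit test:
H₀: observed counts match expected distribution
H₁: observed counts differ from expected distribution
df = k - 1 = 2
χ² = Σ(O - E)²/E
   = (116 - 114.1)²/114.1 + (5 - 5.2)²/5.2 + (11 - 12.7)²/12.7
   = 0.032 + 0.008 + 0.228
   = 0.27
p-value = 0.8751

Since p-value > α = 0.1, we fail to reject H₀.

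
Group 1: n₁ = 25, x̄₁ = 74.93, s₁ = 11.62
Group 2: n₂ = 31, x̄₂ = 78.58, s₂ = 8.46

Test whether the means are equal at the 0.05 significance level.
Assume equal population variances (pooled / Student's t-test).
Student's two-sample t-test (equal variances):
H₀: μ₁ = μ₂
H₁: μ₁ ≠ μ₂
df = n₁ + n₂ - 2 = 54
Pooled variance s_p² = [(n₁-1)s₁² + (n₂-1)s₂²] / (n₁ + n₂ - 2) = [(24)(11.62²) + (30)(8.46²)] / 54 = 99.7728
SE = √(s_p²(1/n₁ + 1/n₂)) = √(99.7728 × (1/25 + 1/31)) = 2.6850
t = (x̄₁ - x̄₂) / SE = (74.93 - 78.58) / 2.6850 = -3.65 / 2.6850 = -1.359
p-value = 0.1797

Since p-value > α = 0.05, we fail to reject H₀.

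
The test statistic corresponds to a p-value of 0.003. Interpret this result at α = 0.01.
Since p = 0.003 < α = 0.01, reject H₀.
There is sufficient evidence to reject the null hypothesis; the result is statistically significant at the 0.01 level.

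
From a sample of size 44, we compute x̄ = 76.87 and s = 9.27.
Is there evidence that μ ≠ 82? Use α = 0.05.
One-sample t-test:
H₀: μ = 82
H₁: μ ≠ 82
df = n - 1 = 43
t = (x̄ - μ₀) / (s/√n) = (76.87 - 82) / (9.27/√44) = -3.671
p-value = 0.0007

Since p-value < α = 0.05, we reject H₀.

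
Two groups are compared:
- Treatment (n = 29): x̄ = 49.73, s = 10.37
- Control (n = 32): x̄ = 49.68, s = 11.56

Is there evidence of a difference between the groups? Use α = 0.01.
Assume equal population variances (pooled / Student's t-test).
Student's two-sample t-test (equal variances):
H₀: μ₁ = μ₂
H₁: μ₁ ≠ μ₂
df = n₁ + n₂ - 2 = 59
Pooled variance s_p² = [(n₁-1)s₁² + (n₂-1)s₂²] / (n₁ + n₂ - 2) = [(28)(10.37²) + (31)(11.56²)] / 59 = 121.2487
SE = √(s_p²(1/n₁ + 1/n₂)) = √(121.2487 × (1/29 + 1/32)) = 2.8231
t = (x̄₁ - x̄₂) / SE = (49.73 - 49.68) / 2.8231 = 0.05 / 2.8231 = 0.018
p-value = 0.9859

Since p-value > α = 0.01, we fail to reject H₀.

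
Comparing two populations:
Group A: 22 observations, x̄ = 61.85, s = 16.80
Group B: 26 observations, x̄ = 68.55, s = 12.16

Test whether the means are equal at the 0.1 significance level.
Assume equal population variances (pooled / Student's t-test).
Student's two-sample t-test (equal variances):
H₀: μ₁ = μ₂
H₁: μ₁ ≠ μ₂
df = n₁ + n₂ - 2 = 46
Pooled variance s_p² = [(n₁-1)s₁² + (n₂-1)s₂²] / (n₁ + n₂ - 2) = [(21)(16.80²) + (25)(12.16²)] / 46 = 209.2104
SE = √(s_p²(1/n₁ + 1/n₂)) = √(209.2104 × (1/22 + 1/26)) = 4.1900
t = (x̄₁ - x̄₂) / SE = (61.85 - 68.55) / 4.1900 = -6.70 / 4.1900 = -1.599
p-value = 0.1167

Since p-value > α = 0.1, we fail to reject H₀.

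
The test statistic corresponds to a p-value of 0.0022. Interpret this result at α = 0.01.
Since p = 0.0022 < α = 0.01, reject H₀.
There is sufficient evidence to reject the null hypothesis; the result is statistically significant at the 0.01 level.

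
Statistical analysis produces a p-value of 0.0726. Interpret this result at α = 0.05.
Since p = 0.0726 > α = 0.05, fail to reject H₀.
There is insufficient evidence to reject the null hypothesis; the result is not statistically significant at the 0.05 level.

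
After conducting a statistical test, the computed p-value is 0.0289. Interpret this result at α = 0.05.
Since p = 0.0289 < α = 0.05, reject H₀.
There is sufficient evidence to reject the null hypothesis; the result is statistically significant at the 0.05 level.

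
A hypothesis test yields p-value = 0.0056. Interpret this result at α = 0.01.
Since p = 0.0056 < α = 0.01, reject H₀.
There is sufficient evidence to reject the null hypothesis; the result is statistically significant at the 0.01 level.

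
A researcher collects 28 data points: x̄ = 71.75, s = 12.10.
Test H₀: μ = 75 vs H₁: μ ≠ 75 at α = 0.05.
One-sample t-test:
H₀: μ = 75
H₁: μ ≠ 75
df = n - 1 = 27
t = (x̄ - μ₀) / (s/√n) = (71.75 - 75) / (12.10/√28) = -1.421
p-value = 0.1667

Since p-value > α = 0.05, we fail to reject H₀.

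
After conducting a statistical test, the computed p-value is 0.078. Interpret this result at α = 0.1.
Since p = 0.078 < α = 0.1, reject H₀.
There is sufficient evidence to reject the null hypothesis; the result is statistically significant at the 0.1 level.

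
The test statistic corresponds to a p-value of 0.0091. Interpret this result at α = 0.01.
Since p = 0.0091 < α = 0.01, reject H₀.
There is sufficient evidence to reject the null hypothesis; the result is statistically significant at the 0.01 level.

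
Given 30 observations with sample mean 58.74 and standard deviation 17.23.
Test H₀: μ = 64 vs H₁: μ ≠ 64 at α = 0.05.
One-sample t-test:
H₀: μ = 64
H₁: μ ≠ 64
df = n - 1 = 29
t = (x̄ - μ₀) / (s/√n) = (58.74 - 64) / (17.23/√30) = -1.672
p-value = 0.1053

Since p-value > α = 0.05, we fail to reject H₀.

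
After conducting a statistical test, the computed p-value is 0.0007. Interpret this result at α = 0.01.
Since p = 0.0007 < α = 0.01, reject H₀.
There is sufficient evidence to reject the null hypothesis; the result is statistically significant at the 0.01 level.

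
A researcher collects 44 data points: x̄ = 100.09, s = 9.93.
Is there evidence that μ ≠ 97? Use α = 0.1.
One-sample t-test:
H₀: μ = 97
H₁: μ ≠ 97
df = n - 1 = 43
t = (x̄ - μ₀) / (s/√n) = (100.09 - 97) / (9.93/√44) = 2.064
p-value = 0.0451

Since p-value < α = 0.1, we reject H₀.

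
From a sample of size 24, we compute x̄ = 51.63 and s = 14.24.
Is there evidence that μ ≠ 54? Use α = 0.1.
One-sample t-test:
H₀: μ = 54
H₁: μ ≠ 54
df = n - 1 = 23
t = (x̄ - μ₀) / (s/√n) = (51.63 - 54) / (14.24/√24) = -0.815
p-value = 0.4232

Since p-value > α = 0.1, we fail to reject H₀.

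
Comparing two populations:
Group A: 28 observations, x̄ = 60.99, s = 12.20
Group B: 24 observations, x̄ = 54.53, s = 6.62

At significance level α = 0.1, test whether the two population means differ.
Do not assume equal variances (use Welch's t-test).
Welch's two-sample t-test:
H₀: μ₁ = μ₂
H₁: μ₁ ≠ μ₂
s₁²/n₁ = 12.20²/28 = 5.3157,  s₂²/n₂ = 6.62²/24 = 1.8260
SE = √(s₁²/n₁ + s₂²/n₂) = √(5.3157 + 1.8260) = 2.6724
df (Welch-Satterthwaite) = (s₁²/n₁ + s₂²/n₂)² / [(s₁²/n₁)²/(n₁-1) + (s₂²/n₂)²/(n₂-1)] ≈ 42.81
t = (x̄₁ - x̄₂) / SE = (60.99 - 54.53) / 2.6724 = 6.46 / 2.6724 = 2.417
p-value = 0.0200

Since p-value < α = 0.1, we reject H₀.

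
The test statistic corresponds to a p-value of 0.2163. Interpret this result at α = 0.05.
Since p = 0.2163 > α = 0.05, fail to reject H₀.
There is insufficient evidence to reject the null hypothesis; the result is not statistically significant at the 0.05 level.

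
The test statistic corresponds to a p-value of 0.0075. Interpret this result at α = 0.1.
Since p = 0.0075 < α = 0.1, reject H₀.
There is sufficient evidence to reject the null hypothesis; the result is statistically significant at the 0.1 level.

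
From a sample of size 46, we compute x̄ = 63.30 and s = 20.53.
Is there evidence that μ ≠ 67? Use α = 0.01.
One-sample t-test:
H₀: μ = 67
H₁: μ ≠ 67
df = n - 1 = 45
t = (x̄ - μ₀) / (s/√n) = (63.30 - 67) / (20.53/√46) = -1.222
p-value = 0.2279

Since p-value > α = 0.01, we fail to reject H₀.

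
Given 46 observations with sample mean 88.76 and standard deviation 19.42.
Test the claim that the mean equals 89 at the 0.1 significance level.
One-sample t-test:
H₀: μ = 89
H₁: μ ≠ 89
df = n - 1 = 45
t = (x̄ - μ₀) / (s/√n) = (88.76 - 89) / (19.42/√46) = -0.084
p-value = 0.9336

Since p-value > α = 0.1, we fail to reject H₀.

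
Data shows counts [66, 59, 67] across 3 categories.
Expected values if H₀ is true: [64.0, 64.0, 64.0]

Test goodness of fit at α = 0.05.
Chi-square goodness of fit test:
H₀: observed counts match expected distribution
H₁: observed counts differ from expected distribution
df = k - 1 = 2
χ² = Σ(O - E)²/E
   = (66 - 64.0)²/64.0 + (59 - 64.0)²/64.0 + (67 - 64.0)²/64.0
   = 0.062 + 0.391 + 0.141
   = 0.59
p-value = 0.7431

Since p-value > α = 0.05, we fail to reject H₀.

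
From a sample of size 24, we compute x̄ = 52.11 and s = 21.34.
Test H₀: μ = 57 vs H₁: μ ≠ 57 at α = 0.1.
One-sample t-test:
H₀: μ = 57
H₁: μ ≠ 57
df = n - 1 = 23
t = (x̄ - μ₀) / (s/√n) = (52.11 - 57) / (21.34/√24) = -1.123
p-value = 0.2732

Since p-value > α = 0.1, we fail to reject H₀.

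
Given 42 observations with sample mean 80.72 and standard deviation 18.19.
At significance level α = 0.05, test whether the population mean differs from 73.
One-sample t-test:
H₀: μ = 73
H₁: μ ≠ 73
df = n - 1 = 41
t = (x̄ - μ₀) / (s/√n) = (80.72 - 73) / (18.19/√42) = 2.750
p-value = 0.0088

Since p-value < α = 0.05, we reject H₀.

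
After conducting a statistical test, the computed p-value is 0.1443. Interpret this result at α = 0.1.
Since p = 0.1443 > α = 0.1, fail to reject H₀.
There is insufficient evidence to reject the null hypothesis; the result is not statistically significant at the 0.1 level.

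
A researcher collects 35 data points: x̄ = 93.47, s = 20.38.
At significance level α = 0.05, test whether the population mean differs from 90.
One-sample t-test:
H₀: μ = 90
H₁: μ ≠ 90
df = n - 1 = 34
t = (x̄ - μ₀) / (s/√n) = (93.47 - 90) / (20.38/√35) = 1.007
p-value = 0.3209

Since p-value > α = 0.05, we fail to reject H₀.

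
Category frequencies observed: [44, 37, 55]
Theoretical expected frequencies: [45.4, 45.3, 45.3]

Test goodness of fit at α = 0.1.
Chi-square goodness of fit test:
H₀: observed counts match expected distribution
H₁: observed counts differ from expected distribution
df = k - 1 = 2
χ² = Σ(O - E)²/E
   = (44 - 45.4)²/45.4 + (37 - 45.3)²/45.3 + (55 - 45.3)²/45.3
   = 0.043 + 1.521 + 2.077
   = 3.64
p-value = 0.1619

Since p-value > α = 0.1, we fail to reject H₀.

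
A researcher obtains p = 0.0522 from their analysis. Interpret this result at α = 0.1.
Since p = 0.0522 < α = 0.1, reject H₀.
There is sufficient evidence to reject the null hypothesis; the result is statistically significant at the 0.1 level.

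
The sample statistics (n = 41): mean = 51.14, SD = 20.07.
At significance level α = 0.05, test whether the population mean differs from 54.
One-sample t-test:
H₀: μ = 54
H₁: μ ≠ 54
df = n - 1 = 40
t = (x̄ - μ₀) / (s/√n) = (51.14 - 54) / (20.07/√41) = -0.912
p-value = 0.3670

Since p-value > α = 0.05, we fail to reject H₀.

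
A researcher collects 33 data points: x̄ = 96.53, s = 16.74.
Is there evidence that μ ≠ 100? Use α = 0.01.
One-sample t-test:
H₀: μ = 100
H₁: μ ≠ 100
df = n - 1 = 32
t = (x̄ - μ₀) / (s/√n) = (96.53 - 100) / (16.74/√33) = -1.191
p-value = 0.2425

Since p-value > α = 0.01, we fail to reject H₀.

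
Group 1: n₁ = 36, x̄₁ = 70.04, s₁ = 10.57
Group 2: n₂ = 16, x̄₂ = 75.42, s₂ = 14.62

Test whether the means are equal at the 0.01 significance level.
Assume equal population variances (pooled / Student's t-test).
Student's two-sample t-test (equal variances):
H₀: μ₁ = μ₂
H₁: μ₁ ≠ μ₂
df = n₁ + n₂ - 2 = 50
Pooled variance s_p² = [(n₁-1)s₁² + (n₂-1)s₂²] / (n₁ + n₂ - 2) = [(35)(10.57²) + (15)(14.62²)] / 50 = 142.3307
SE = √(s_p²(1/n₁ + 1/n₂)) = √(142.3307 × (1/36 + 1/16)) = 3.5846
t = (x̄₁ - x̄₂) / SE = (70.04 - 75.42) / 3.5846 = -5.38 / 3.5846 = -1.501
p-value = 0.1397

Since p-value > α = 0.01, we fail to reject H₀.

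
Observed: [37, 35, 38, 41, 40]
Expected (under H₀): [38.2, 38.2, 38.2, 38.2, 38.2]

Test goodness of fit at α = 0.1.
Chi-square goodness of fit test:
H₀: observed counts match expected distribution
H₁: observed counts differ from expected distribution
df = k - 1 = 4
χ² = Σ(O - E)²/E
   = (37 - 38.2)²/38.2 + (35 - 38.2)²/38.2 + (38 - 38.2)²/38.2 + (41 - 38.2)²/38.2 + (40 - 38.2)²/38.2
   = 0.038 + 0.268 + 0.001 + 0.205 + 0.085
   = 0.60
p-value = 0.9634

Since p-value > α = 0.1, we fail to reject H₀.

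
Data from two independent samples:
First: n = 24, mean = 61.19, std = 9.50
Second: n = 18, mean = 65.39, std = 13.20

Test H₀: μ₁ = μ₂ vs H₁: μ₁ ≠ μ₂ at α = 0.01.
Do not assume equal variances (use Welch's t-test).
Welch's two-sample t-test:
H₀: μ₁ = μ₂
H₁: μ₁ ≠ μ₂
s₁²/n₁ = 9.50²/24 = 3.7604,  s₂²/n₂ = 13.20²/18 = 9.6800
SE = √(s₁²/n₁ + s₂²/n₂) = √(3.7604 + 9.6800) = 3.6661
df (Welch-Satterthwaite) = (s₁²/n₁ + s₂²/n₂)² / [(s₁²/n₁)²/(n₁-1) + (s₂²/n₂)²/(n₂-1)] ≈ 29.48
t = (x̄₁ - x̄₂) / SE = (61.19 - 65.39) / 3.6661 = -4.20 / 3.6661 = -1.146
p-value = 0.2612

Since p-value > α = 0.01, we fail to reject H₀.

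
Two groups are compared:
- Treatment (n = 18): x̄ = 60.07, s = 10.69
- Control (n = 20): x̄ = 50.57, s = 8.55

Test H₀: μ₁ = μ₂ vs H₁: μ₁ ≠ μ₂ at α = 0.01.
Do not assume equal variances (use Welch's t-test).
Welch's two-sample t-test:
H₀: μ₁ = μ₂
H₁: μ₁ ≠ μ₂
s₁²/n₁ = 10.69²/18 = 6.3487,  s₂²/n₂ = 8.55²/20 = 3.6551
SE = √(s₁²/n₁ + s₂²/n₂) = √(6.3487 + 3.6551) = 3.1629
df (Welch-Satterthwaite) = (s₁²/n₁ + s₂²/n₂)² / [(s₁²/n₁)²/(n₁-1) + (s₂²/n₂)²/(n₂-1)] ≈ 32.55
t = (x̄₁ - x̄₂) / SE = (60.07 - 50.57) / 3.1629 = 9.50 / 3.1629 = 3.004
p-value = 0.0051

Since p-value < α = 0.01, we reject H₀.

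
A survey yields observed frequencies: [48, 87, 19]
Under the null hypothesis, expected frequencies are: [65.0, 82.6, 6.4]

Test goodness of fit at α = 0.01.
Chi-square goodness of fit test:
H₀: observed counts match expected distribution
H₁: observed counts differ from expected distribution
df = k - 1 = 2
χ² = Σ(O - E)²/E
   = (48 - 65.0)²/65.0 + (87 - 82.6)²/82.6 + (19 - 6.4)²/6.4
   = 4.446 + 0.234 + 24.806
   = 29.49
p-value < 0.0001

Since p-value < α = 0.01, we reject H₀.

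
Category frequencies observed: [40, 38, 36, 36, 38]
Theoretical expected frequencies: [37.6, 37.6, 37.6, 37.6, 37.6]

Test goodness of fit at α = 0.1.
Chi-square goodness of fit test:
H₀: observed counts match expected distribution
H₁: observed counts differ from expected distribution
df = k - 1 = 4
χ² = Σ(O - E)²/E
   = (40 - 37.6)²/37.6 + (38 - 37.6)²/37.6 + (36 - 37.6)²/37.6 + (36 - 37.6)²/37.6 + (38 - 37.6)²/37.6
   = 0.153 + 0.004 + 0.068 + 0.068 + 0.004
   = 0.30
p-value = 0.9900

Since p-value > α = 0.1, we fail to reject H₀.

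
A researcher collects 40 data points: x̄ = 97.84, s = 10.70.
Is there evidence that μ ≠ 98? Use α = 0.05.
One-sample t-test:
H₀: μ = 98
H₁: μ ≠ 98
df = n - 1 = 39
t = (x̄ - μ₀) / (s/√n) = (97.84 - 98) / (10.70/√40) = -0.095
p-value = 0.9251

Since p-value > α = 0.05, we fail to reject H₀.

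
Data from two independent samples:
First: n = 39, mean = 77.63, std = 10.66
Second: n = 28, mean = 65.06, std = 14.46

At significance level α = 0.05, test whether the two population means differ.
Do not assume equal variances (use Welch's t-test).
Welch's two-sample t-test:
H₀: μ₁ = μ₂
H₁: μ₁ ≠ μ₂
s₁²/n₁ = 10.66²/39 = 2.9137,  s₂²/n₂ = 14.46²/28 = 7.4676
SE = √(s₁²/n₁ + s₂²/n₂) = √(2.9137 + 7.4676) = 3.2220
df (Welch-Satterthwaite) = (s₁²/n₁ + s₂²/n₂)² / [(s₁²/n₁)²/(n₁-1) + (s₂²/n₂)²/(n₂-1)] ≈ 47.09
t = (x̄₁ - x̄₂) / SE = (77.63 - 65.06) / 3.2220 = 12.57 / 3.2220 = 3.901
p-value = 0.0003

Since p-value < α = 0.05, we reject H₀.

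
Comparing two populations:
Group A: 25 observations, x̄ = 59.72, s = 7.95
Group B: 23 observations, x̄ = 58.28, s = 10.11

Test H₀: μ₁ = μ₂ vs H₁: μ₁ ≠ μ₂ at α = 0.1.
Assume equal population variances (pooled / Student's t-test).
Student's two-sample t-test (equal variances):
H₀: μ₁ = μ₂
H₁: μ₁ ≠ μ₂
df = n₁ + n₂ - 2 = 46
Pooled variance s_p² = [(n₁-1)s₁² + (n₂-1)s₂²] / (n₁ + n₂ - 2) = [(24)(7.95²) + (22)(10.11²)] / 46 = 81.8593
SE = √(s_p²(1/n₁ + 1/n₂)) = √(81.8593 × (1/25 + 1/23)) = 2.6141
t = (x̄₁ - x̄₂) / SE = (59.72 - 58.28) / 2.6141 = 1.44 / 2.6141 = 0.551
p-value = 0.5844

Since p-value > α = 0.1, we fail to reject H₀.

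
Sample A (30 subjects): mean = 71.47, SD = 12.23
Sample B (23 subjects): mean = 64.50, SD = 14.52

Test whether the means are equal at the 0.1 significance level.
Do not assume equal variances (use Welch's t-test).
Welch's two-sample t-test:
H₀: μ₁ = μ₂
H₁: μ₁ ≠ μ₂
s₁²/n₁ = 12.23²/30 = 4.9858,  s₂²/n₂ = 14.52²/23 = 9.1665
SE = √(s₁²/n₁ + s₂²/n₂) = √(4.9858 + 9.1665) = 3.7620
df (Welch-Satterthwaite) = (s₁²/n₁ + s₂²/n₂)² / [(s₁²/n₁)²/(n₁-1) + (s₂²/n₂)²/(n₂-1)] ≈ 42.83
t = (x̄₁ - x̄₂) / SE = (71.47 - 64.50) / 3.7620 = 6.97 / 3.7620 = 1.853
p-value = 0.0708

Since p-value < α = 0.1, we reject H₀.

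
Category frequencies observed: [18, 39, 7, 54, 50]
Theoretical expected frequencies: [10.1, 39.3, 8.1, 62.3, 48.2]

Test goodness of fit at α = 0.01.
Chi-square goodness of fit test:
H₀: observed counts match expected distribution
H₁: observed counts differ from expected distribution
df = k - 1 = 4
χ² = Σ(O - E)²/E
   = (18 - 10.1)²/10.1 + (39 - 39.3)²/39.3 + (7 - 8.1)²/8.1 + (54 - 62.3)²/62.3 + (50 - 48.2)²/48.2
   = 6.179 + 0.002 + 0.149 + 1.106 + 0.067
   = 7.50
p-value = 0.1115

Since p-value > α = 0.01, we fail to reject H₀.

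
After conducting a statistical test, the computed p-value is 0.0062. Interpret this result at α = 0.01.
Since p = 0.0062 < α = 0.01, reject H₀.
There is sufficient evidence to reject the null hypothesis; the result is statistically significant at the 0.01 level.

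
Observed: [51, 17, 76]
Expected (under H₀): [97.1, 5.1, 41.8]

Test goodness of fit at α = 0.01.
Chi-square goodness of fit test:
H₀: observed counts match expected distribution
H₁: observed counts differ from expected distribution
df = k - 1 = 2
χ² = Σ(O - E)²/E
   = (51 - 97.1)²/97.1 + (17 - 5.1)²/5.1 + (76 - 41.8)²/41.8
   = 21.887 + 27.767 + 27.982
   = 77.64
p-value < 0.0001

Since p-value < α = 0.01, we reject H₀.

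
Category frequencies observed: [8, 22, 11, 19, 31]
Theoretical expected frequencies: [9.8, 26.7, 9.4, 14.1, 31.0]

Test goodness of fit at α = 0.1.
Chi-square goodness of fit test:
H₀: observed counts match expected distribution
H₁: observed counts differ from expected distribution
df = k - 1 = 4
χ² = Σ(O - E)²/E
   = (8 - 9.8)²/9.8 + (22 - 26.7)²/26.7 + (11 - 9.4)²/9.4 + (19 - 14.1)²/14.1 + (31 - 31.0)²/31.0
   = 0.331 + 0.827 + 0.272 + 1.703 + 0.000
   = 3.13
p-value = 0.5358

Since p-value > α = 0.1, we fail to reject H₀.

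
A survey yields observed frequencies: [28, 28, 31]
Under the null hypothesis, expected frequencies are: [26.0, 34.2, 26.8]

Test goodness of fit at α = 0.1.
Chi-square goodness of fit test:
H₀: observed counts match expected distribution
H₁: observed counts differ from expected distribution
df = k - 1 = 2
χ² = Σ(O - E)²/E
   = (28 - 26.0)²/26.0 + (28 - 34.2)²/34.2 + (31 - 26.8)²/26.8
   = 0.154 + 1.124 + 0.658
   = 1.94
p-value = 0.3798

Since p-value > α = 0.1, we fail to reject H₀.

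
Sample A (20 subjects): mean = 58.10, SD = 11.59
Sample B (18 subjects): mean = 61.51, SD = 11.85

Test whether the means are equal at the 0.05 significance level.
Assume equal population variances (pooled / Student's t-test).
Student's two-sample t-test (equal variances):
H₀: μ₁ = μ₂
H₁: μ₁ ≠ μ₂
df = n₁ + n₂ - 2 = 36
Pooled variance s_p² = [(n₁-1)s₁² + (n₂-1)s₂²] / (n₁ + n₂ - 2) = [(19)(11.59²) + (17)(11.85²)] / 36 = 137.2060
SE = √(s_p²(1/n₁ + 1/n₂)) = √(137.2060 × (1/20 + 1/18)) = 3.8056
t = (x̄₁ - x̄₂) / SE = (58.10 - 61.51) / 3.8056 = -3.41 / 3.8056 = -0.896
p-value = 0.3762

Since p-value > α = 0.05, we fail to reject H₀.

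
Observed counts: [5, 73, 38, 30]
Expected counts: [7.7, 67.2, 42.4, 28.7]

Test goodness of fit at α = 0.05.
Chi-square goodness of fit test:
H₀: observed counts match expected distribution
H₁: observed counts differ from expected distribution
df = k - 1 = 3
χ² = Σ(O - E)²/E
   = (5 - 7.7)²/7.7 + (73 - 67.2)²/67.2 + (38 - 42.4)²/42.4 + (30 - 28.7)²/28.7
   = 0.947 + 0.501 + 0.457 + 0.059
   = 1.96
p-value = 0.5802

Since p-value > α = 0.05, we fail to reject H₀.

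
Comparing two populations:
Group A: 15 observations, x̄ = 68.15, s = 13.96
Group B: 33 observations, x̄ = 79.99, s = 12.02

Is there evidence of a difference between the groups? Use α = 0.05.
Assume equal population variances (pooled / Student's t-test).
Student's two-sample t-test (equal variances):
H₀: μ₁ = μ₂
H₁: μ₁ ≠ μ₂
df = n₁ + n₂ - 2 = 46
Pooled variance s_p² = [(n₁-1)s₁² + (n₂-1)s₂²] / (n₁ + n₂ - 2) = [(14)(13.96²) + (32)(12.02²)] / 46 = 159.8199
SE = √(s_p²(1/n₁ + 1/n₂)) = √(159.8199 × (1/15 + 1/33)) = 3.9367
t = (x̄₁ - x̄₂) / SE = (68.15 - 79.99) / 3.9367 = -11.84 / 3.9367 = -3.008
p-value = 0.0043

Since p-value < α = 0.05, we reject H₀.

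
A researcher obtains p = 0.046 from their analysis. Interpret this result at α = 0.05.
Since p = 0.046 < α = 0.05, reject H₀.
There is sufficient evidence to reject the null hypothesis; the result is statistically significant at the 0.05 level.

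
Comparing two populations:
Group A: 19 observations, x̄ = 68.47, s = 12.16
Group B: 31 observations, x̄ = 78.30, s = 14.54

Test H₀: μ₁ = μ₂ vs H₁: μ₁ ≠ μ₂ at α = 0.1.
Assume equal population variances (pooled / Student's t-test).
Student's two-sample t-test (equal variances):
H₀: μ₁ = μ₂
H₁: μ₁ ≠ μ₂
df = n₁ + n₂ - 2 = 48
Pooled variance s_p² = [(n₁-1)s₁² + (n₂-1)s₂²] / (n₁ + n₂ - 2) = [(18)(12.16²) + (30)(14.54²)] / 48 = 187.5819
SE = √(s_p²(1/n₁ + 1/n₂)) = √(187.5819 × (1/19 + 1/31)) = 3.9905
t = (x̄₁ - x̄₂) / SE = (68.47 - 78.30) / 3.9905 = -9.83 / 3.9905 = -2.463
p-value = 0.0174

Since p-value < α = 0.1, we reject H₀.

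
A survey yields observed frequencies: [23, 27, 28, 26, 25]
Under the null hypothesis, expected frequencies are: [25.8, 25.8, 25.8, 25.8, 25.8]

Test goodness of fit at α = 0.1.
Chi-square goodness of fit test:
H₀: observed counts match expected distribution
H₁: observed counts differ from expected distribution
df = k - 1 = 4
χ² = Σ(O - E)²/E
   = (23 - 25.8)²/25.8 + (27 - 25.8)²/25.8 + (28 - 25.8)²/25.8 + (26 - 25.8)²/25.8 + (25 - 25.8)²/25.8
   = 0.304 + 0.056 + 0.188 + 0.002 + 0.025
   = 0.57
p-value = 0.9659

Since p-value > α = 0.1, we fail to reject H₀.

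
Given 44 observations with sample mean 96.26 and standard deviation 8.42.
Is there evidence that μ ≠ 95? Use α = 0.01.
One-sample t-test:
H₀: μ = 95
H₁: μ ≠ 95
df = n - 1 = 43
t = (x̄ - μ₀) / (s/√n) = (96.26 - 95) / (8.42/√44) = 0.993
p-value = 0.3264

Since p-value > α = 0.01, we fail to reject H₀.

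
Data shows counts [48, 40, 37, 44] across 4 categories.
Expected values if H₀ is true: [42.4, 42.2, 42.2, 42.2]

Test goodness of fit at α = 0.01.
Chi-square goodness of fit test:
H₀: observed counts match expected distribution
H₁: observed counts differ from expected distribution
df = k - 1 = 3
χ² = Σ(O - E)²/E
   = (48 - 42.4)²/42.4 + (40 - 42.2)²/42.2 + (37 - 42.2)²/42.2 + (44 - 42.2)²/42.2
   = 0.740 + 0.115 + 0.641 + 0.077
   = 1.57
p-value = 0.6658

Since p-value > α = 0.01, we fail to reject H₀.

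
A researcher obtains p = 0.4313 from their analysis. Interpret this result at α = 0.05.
Since p = 0.4313 > α = 0.05, fail to reject H₀.
There is insufficient evidence to reject the null hypothesis; the result is not statistically significant at the 0.05 level.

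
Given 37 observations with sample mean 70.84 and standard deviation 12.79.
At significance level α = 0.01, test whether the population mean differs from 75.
One-sample t-test:
H₀: μ = 75
H₁: μ ≠ 75
df = n - 1 = 36
t = (x̄ - μ₀) / (s/√n) = (70.84 - 75) / (12.79/√37) = -1.978
p-value = 0.0556

Since p-value > α = 0.01, we fail to reject H₀.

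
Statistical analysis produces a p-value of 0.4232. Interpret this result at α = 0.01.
Since p = 0.4232 > α = 0.01, fail to reject H₀.
There is insufficient evidence to reject the null hypothesis; the result is not statistically significant at the 0.01 level.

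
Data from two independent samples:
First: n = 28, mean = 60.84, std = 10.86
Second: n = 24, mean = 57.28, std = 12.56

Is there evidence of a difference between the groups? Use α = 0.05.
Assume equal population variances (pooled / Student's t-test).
Student's two-sample t-test (equal variances):
H₀: μ₁ = μ₂
H₁: μ₁ ≠ μ₂
df = n₁ + n₂ - 2 = 50
Pooled variance s_p² = [(n₁-1)s₁² + (n₂-1)s₂²] / (n₁ + n₂ - 2) = [(27)(10.86²) + (23)(12.56²)] / 50 = 136.2540
SE = √(s_p²(1/n₁ + 1/n₂)) = √(136.2540 × (1/28 + 1/24)) = 3.2471
t = (x̄₁ - x̄₂) / SE = (60.84 - 57.28) / 3.2471 = 3.56 / 3.2471 = 1.096
p-value = 0.2782

Since p-value > α = 0.05, we fail to reject H₀.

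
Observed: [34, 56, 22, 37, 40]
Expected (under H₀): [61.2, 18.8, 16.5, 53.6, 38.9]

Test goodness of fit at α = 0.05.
Chi-square goodness of fit test:
H₀: observed counts match expected distribution
H₁: observed counts differ from expected distribution
df = k - 1 = 4
χ² = Σ(O - E)²/E
   = (34 - 61.2)²/61.2 + (56 - 18.8)²/18.8 + (22 - 16.5)²/16.5 + (37 - 53.6)²/53.6 + (40 - 38.9)²/38.9
   = 12.089 + 73.609 + 1.833 + 5.141 + 0.031
   = 92.70
p-value < 0.0001

Since p-value < α = 0.05, we reject H₀.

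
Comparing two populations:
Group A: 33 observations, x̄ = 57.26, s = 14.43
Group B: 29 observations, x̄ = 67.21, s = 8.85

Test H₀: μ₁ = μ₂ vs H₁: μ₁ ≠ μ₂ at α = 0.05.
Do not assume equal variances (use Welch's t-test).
Welch's two-sample t-test:
H₀: μ₁ = μ₂
H₁: μ₁ ≠ μ₂
s₁²/n₁ = 14.43²/33 = 6.3098,  s₂²/n₂ = 8.85²/29 = 2.7008
SE = √(s₁²/n₁ + s₂²/n₂) = √(6.3098 + 2.7008) = 3.0018
df (Welch-Satterthwaite) = (s₁²/n₁ + s₂²/n₂)² / [(s₁²/n₁)²/(n₁-1) + (s₂²/n₂)²/(n₂-1)] ≈ 53.96
t = (x̄₁ - x̄₂) / SE = (57.26 - 67.21) / 3.0018 = -9.95 / 3.0018 = -3.315
p-value = 0.0016

Since p-value < α = 0.05, we reject H₀.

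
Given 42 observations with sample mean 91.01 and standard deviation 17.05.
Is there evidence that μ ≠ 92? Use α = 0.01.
One-sample t-test:
H₀: μ = 92
H₁: μ ≠ 92
df = n - 1 = 41
t = (x̄ - μ₀) / (s/√n) = (91.01 - 92) / (17.05/√42) = -0.376
p-value = 0.7086

Since p-value > α = 0.01, we fail to reject H₀.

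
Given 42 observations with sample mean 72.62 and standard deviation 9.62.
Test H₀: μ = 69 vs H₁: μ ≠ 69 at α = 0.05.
One-sample t-test:
H₀: μ = 69
H₁: μ ≠ 69
df = n - 1 = 41
t = (x̄ - μ₀) / (s/√n) = (72.62 - 69) / (9.62/√42) = 2.439
p-value = 0.0192

Since p-value < α = 0.05, we reject H₀.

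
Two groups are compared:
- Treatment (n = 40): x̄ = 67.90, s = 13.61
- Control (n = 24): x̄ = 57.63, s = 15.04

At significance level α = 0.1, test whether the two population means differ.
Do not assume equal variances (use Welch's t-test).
Welch's two-sample t-test:
H₀: μ₁ = μ₂
H₁: μ₁ ≠ μ₂
s₁²/n₁ = 13.61²/40 = 4.6308,  s₂²/n₂ = 15.04²/24 = 9.4251
SE = √(s₁²/n₁ + s₂²/n₂) = √(4.6308 + 9.4251) = 3.7491
df (Welch-Satterthwaite) = (s₁²/n₁ + s₂²/n₂)² / [(s₁²/n₁)²/(n₁-1) + (s₂²/n₂)²/(n₂-1)] ≈ 44.78
t = (x̄₁ - x̄₂) / SE = (67.90 - 57.63) / 3.7491 = 10.27 / 3.7491 = 2.739
p-value = 0.0088

Since p-value < α = 0.1, we reject H₀.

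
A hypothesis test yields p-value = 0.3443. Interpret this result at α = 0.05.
Since p = 0.3443 > α = 0.05, fail to reject H₀.
There is insufficient evidence to reject the null hypothesis; the result is not statistically significant at the 0.05 level.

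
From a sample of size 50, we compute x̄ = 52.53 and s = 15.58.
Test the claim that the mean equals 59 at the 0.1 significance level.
One-sample t-test:
H₀: μ = 59
H₁: μ ≠ 59
df = n - 1 = 49
t = (x̄ - μ₀) / (s/√n) = (52.53 - 59) / (15.58/√50) = -2.936
p-value = 0.0050

Since p-value < α = 0.1, we reject H₀.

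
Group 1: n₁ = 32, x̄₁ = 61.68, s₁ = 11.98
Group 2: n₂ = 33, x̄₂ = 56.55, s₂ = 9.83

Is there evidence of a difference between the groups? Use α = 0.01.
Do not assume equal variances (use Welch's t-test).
Welch's two-sample t-test:
H₀: μ₁ = μ₂
H₁: μ₁ ≠ μ₂
s₁²/n₁ = 11.98²/32 = 4.4850,  s₂²/n₂ = 9.83²/33 = 2.9281
SE = √(s₁²/n₁ + s₂²/n₂) = √(4.4850 + 2.9281) = 2.7227
df (Welch-Satterthwaite) = (s₁²/n₁ + s₂²/n₂)² / [(s₁²/n₁)²/(n₁-1) + (s₂²/n₂)²/(n₂-1)] ≈ 59.94
t = (x̄₁ - x̄₂) / SE = (61.68 - 56.55) / 2.7227 = 5.13 / 2.7227 = 1.884
p-value = 0.0644

Since p-value > α = 0.01, we fail to reject H₀.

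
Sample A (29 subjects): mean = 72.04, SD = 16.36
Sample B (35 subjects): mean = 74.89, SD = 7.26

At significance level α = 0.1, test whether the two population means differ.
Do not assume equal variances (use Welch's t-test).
Welch's two-sample t-test:
H₀: μ₁ = μ₂
H₁: μ₁ ≠ μ₂
s₁²/n₁ = 16.36²/29 = 9.2293,  s₂²/n₂ = 7.26²/35 = 1.5059
SE = √(s₁²/n₁ + s₂²/n₂) = √(9.2293 + 1.5059) = 3.2765
df (Welch-Satterthwaite) = (s₁²/n₁ + s₂²/n₂)² / [(s₁²/n₁)²/(n₁-1) + (s₂²/n₂)²/(n₂-1)] ≈ 37.07
t = (x̄₁ - x̄₂) / SE = (72.04 - 74.89) / 3.2765 = -2.85 / 3.2765 = -0.870
p-value = 0.3900

Since p-value > α = 0.1, we fail to reject H₀.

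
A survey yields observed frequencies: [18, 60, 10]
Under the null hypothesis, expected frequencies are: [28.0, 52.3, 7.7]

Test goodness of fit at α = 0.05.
Chi-square goodness of fit test:
H₀: observed counts match expected distribution
H₁: observed counts differ from expected distribution
df = k - 1 = 2
χ² = Σ(O - E)²/E
   = (18 - 28.0)²/28.0 + (60 - 52.3)²/52.3 + (10 - 7.7)²/7.7
   = 3.571 + 1.134 + 0.687
   = 5.39
p-value = 0.0675

Since p-value > α = 0.05, we fail to reject H₀.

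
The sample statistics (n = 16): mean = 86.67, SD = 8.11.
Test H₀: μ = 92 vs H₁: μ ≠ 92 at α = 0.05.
One-sample t-test:
H₀: μ = 92
H₁: μ ≠ 92
df = n - 1 = 15
t = (x̄ - μ₀) / (s/√n) = (86.67 - 92) / (8.11/√16) = -2.629
p-value = 0.0190

Since p-value < α = 0.05, we reject H₀.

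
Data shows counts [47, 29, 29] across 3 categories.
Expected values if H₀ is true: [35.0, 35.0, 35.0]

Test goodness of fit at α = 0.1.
Chi-square goodness of fit test:
H₀: observed counts match expected distribution
H₁: observed counts differ from expected distribution
df = k - 1 = 2
χ² = Σ(O - E)²/E
   = (47 - 35.0)²/35.0 + (29 - 35.0)²/35.0 + (29 - 35.0)²/35.0
   = 4.114 + 1.029 + 1.029
   = 6.17
p-value = 0.0457

Since p-value < α = 0.1, we reject H₀.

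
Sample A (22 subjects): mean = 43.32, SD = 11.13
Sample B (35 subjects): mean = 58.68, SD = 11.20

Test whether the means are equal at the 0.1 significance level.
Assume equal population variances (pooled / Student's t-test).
Student's two-sample t-test (equal variances):
H₀: μ₁ = μ₂
H₁: μ₁ ≠ μ₂
df = n₁ + n₂ - 2 = 55
Pooled variance s_p² = [(n₁-1)s₁² + (n₂-1)s₂²] / (n₁ + n₂ - 2) = [(21)(11.13²) + (34)(11.20²)] / 55 = 124.8432
SE = √(s_p²(1/n₁ + 1/n₂)) = √(124.8432 × (1/22 + 1/35)) = 3.0400
t = (x̄₁ - x̄₂) / SE = (43.32 - 58.68) / 3.0400 = -15.36 / 3.0400 = -5.053
p-value < 0.0001

Since p-value < α = 0.1, we reject H₀.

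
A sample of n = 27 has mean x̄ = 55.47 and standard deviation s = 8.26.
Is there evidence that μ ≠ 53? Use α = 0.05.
One-sample t-test:
H₀: μ = 53
H₁: μ ≠ 53
df = n - 1 = 26
t = (x̄ - μ₀) / (s/√n) = (55.47 - 53) / (8.26/√27) = 1.554
p-value = 0.1323

Since p-value > α = 0.05, we fail to reject H₀.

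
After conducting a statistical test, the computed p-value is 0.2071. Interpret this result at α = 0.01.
Since p = 0.2071 > α = 0.01, fail to reject H₀.
There is insufficient evidence to reject the null hypothesis; the result is not statistically significant at the 0.01 level.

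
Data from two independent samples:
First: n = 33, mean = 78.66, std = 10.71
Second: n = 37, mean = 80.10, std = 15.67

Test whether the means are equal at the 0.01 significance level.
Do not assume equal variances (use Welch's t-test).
Welch's two-sample t-test:
H₀: μ₁ = μ₂
H₁: μ₁ ≠ μ₂
s₁²/n₁ = 10.71²/33 = 3.4759,  s₂²/n₂ = 15.67²/37 = 6.6365
SE = √(s₁²/n₁ + s₂²/n₂) = √(3.4759 + 6.6365) = 3.1800
df (Welch-Satterthwaite) = (s₁²/n₁ + s₂²/n₂)² / [(s₁²/n₁)²/(n₁-1) + (s₂²/n₂)²/(n₂-1)] ≈ 63.87
t = (x̄₁ - x̄₂) / SE = (78.66 - 80.10) / 3.1800 = -1.44 / 3.1800 = -0.453
p-value = 0.6522

Since p-value > α = 0.01, we fail to reject H₀.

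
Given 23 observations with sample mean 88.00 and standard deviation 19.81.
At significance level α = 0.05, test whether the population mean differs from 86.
One-sample t-test:
H₀: μ = 86
H₁: μ ≠ 86
df = n - 1 = 22
t = (x̄ - μ₀) / (s/√n) = (88.00 - 86) / (19.81/√23) = 0.484
p-value = 0.6330

Since p-value > α = 0.05, we fail to reject H₀.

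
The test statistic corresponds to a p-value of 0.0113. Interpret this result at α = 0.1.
Since p = 0.0113 < α = 0.1, reject H₀.
There is sufficient evidence to reject the null hypothesis; the result is statistically significant at the 0.1 level.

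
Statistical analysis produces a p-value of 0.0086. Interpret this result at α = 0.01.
Since p = 0.0086 < α = 0.01, reject H₀.
There is sufficient evidence to reject the null hypothesis; the result is statistically significant at the 0.01 level.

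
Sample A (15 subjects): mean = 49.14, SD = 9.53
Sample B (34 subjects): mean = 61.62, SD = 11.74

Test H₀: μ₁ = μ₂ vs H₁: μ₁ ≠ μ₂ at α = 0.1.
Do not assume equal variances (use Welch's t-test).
Welch's two-sample t-test:
H₀: μ₁ = μ₂
H₁: μ₁ ≠ μ₂
s₁²/n₁ = 9.53²/15 = 6.0547,  s₂²/n₂ = 11.74²/34 = 4.0538
SE = √(s₁²/n₁ + s₂²/n₂) = √(6.0547 + 4.0538) = 3.1794
df (Welch-Satterthwaite) = (s₁²/n₁ + s₂²/n₂)² / [(s₁²/n₁)²/(n₁-1) + (s₂²/n₂)²/(n₂-1)] ≈ 32.79
t = (x̄₁ - x̄₂) / SE = (49.14 - 61.62) / 3.1794 = -12.48 / 3.1794 = -3.925
p-value = 0.0004

Since p-value < α = 0.1, we reject H₀.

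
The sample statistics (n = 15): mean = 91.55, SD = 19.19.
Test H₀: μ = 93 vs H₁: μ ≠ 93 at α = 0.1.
One-sample t-test:
H₀: μ = 93
H₁: μ ≠ 93
df = n - 1 = 14
t = (x̄ - μ₀) / (s/√n) = (91.55 - 93) / (19.19/√15) = -0.293
p-value = 0.7741

Since p-value > α = 0.1, we fail to reject H₀.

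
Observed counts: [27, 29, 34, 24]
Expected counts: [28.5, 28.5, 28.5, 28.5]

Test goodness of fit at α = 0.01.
Chi-square goodness of fit test:
H₀: observed counts match expected distribution
H₁: observed counts differ from expected distribution
df = k - 1 = 3
χ² = Σ(O - E)²/E
   = (27 - 28.5)²/28.5 + (29 - 28.5)²/28.5 + (34 - 28.5)²/28.5 + (24 - 28.5)²/28.5
   = 0.079 + 0.009 + 1.061 + 0.711
   = 1.86
p-value = 0.6020

Since p-value > α = 0.01, we fail to reject H₀.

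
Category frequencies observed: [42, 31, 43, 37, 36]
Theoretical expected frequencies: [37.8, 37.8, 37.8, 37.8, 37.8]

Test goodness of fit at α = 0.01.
Chi-square goodness of fit test:
H₀: observed counts match expected distribution
H₁: observed counts differ from expected distribution
df = k - 1 = 4
χ² = Σ(O - E)²/E
   = (42 - 37.8)²/37.8 + (31 - 37.8)²/37.8 + (43 - 37.8)²/37.8 + (37 - 37.8)²/37.8 + (36 - 37.8)²/37.8
   = 0.467 + 1.223 + 0.715 + 0.017 + 0.086
   = 2.51
p-value = 0.6432

Since p-value > α = 0.01, we fail to reject H₀.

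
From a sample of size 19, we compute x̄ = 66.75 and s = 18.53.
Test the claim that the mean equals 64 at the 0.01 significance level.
One-sample t-test:
H₀: μ = 64
H₁: μ ≠ 64
df = n - 1 = 18
t = (x̄ - μ₀) / (s/√n) = (66.75 - 64) / (18.53/√19) = 0.647
p-value = 0.5259

Since p-value > α = 0.01, we fail to reject H₀.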